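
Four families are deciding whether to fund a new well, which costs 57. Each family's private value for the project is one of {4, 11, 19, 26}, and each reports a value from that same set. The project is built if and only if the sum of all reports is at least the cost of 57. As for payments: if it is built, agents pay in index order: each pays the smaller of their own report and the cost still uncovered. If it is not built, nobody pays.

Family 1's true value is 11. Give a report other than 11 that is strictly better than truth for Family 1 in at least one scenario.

Suppose Family 2 reports 4, Family 3 reports 26 and Family 4 reports 26.
Report 11: project built, pays 11, utility 11 - 11 = 0.
Report 4: project built, pays 4, utility 11 - 4 = 7.
So reporting 4 beats truth here (7 > 0).

4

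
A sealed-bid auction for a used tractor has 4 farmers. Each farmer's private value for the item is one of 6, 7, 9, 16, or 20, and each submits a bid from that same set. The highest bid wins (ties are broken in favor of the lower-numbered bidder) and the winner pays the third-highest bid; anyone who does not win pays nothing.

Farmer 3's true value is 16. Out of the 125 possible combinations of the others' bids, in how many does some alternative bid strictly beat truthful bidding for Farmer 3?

27

Others bid (6, 6, 20): truth gives 0; bid 20 gives 10 > 0. Violating.
Others bid (6, 7, 20): truth gives 0; bid 20 gives 9 > 0. Violating.
Others bid (6, 9, 20): truth gives 0; bid 20 gives 7 > 0. Violating.
Others bid (6, 16, 6): truth gives 0; bid 20 gives 10 > 0. Violating.
Others bid (6, 6, 6): truth gives 10; no alternative beats it.
Others bid (6, 6, 7): truth gives 10; no alternative beats it.
(Checking all 125 profiles: 27 have a profitable deviation, 98 do not.)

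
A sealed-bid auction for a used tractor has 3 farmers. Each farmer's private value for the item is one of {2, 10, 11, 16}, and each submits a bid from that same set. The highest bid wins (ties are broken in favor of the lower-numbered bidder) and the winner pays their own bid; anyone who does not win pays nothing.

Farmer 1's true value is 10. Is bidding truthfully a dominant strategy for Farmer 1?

Consider the case where Farmer 2 bids 2 and Farmer 3 bids 2.
Truthful bid 10: wins, pays 10, utility 10 - 10 = 0.
Bid 2 instead: wins, pays 2, utility 10 - 2 = 8.
Since 8 > 0, bidding 2 is strictly better here, so truthful bidding is not dominant.

No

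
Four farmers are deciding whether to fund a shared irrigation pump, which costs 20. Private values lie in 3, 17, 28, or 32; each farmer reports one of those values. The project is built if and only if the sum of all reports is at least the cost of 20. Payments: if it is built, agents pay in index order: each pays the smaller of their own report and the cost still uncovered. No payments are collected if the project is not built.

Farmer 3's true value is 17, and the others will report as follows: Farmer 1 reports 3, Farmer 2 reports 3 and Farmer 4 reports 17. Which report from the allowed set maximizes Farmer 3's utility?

3

Report 3: project built, pays 3, utility 17 - 3 = 14.
Report 17: project built, pays 14, utility 17 - 14 = 3.
Report 28: project built, pays 14, utility 17 - 14 = 3.
Report 32: project built, pays 14, utility 17 - 14 = 3.
The best choice is 3 with utility 14.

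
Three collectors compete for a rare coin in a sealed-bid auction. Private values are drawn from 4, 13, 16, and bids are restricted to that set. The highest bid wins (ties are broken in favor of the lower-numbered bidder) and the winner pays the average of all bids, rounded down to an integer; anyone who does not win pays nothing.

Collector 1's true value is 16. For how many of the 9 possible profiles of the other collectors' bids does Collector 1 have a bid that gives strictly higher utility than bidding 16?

4

Others bid (4, 4): truth gives 8; bid 4 gives 12 > 8. Violating.
Others bid (4, 13): truth gives 5; bid 13 gives 6 > 5. Violating.
Others bid (13, 4): truth gives 5; bid 13 gives 6 > 5. Violating.
Others bid (13, 13): truth gives 2; bid 13 gives 3 > 2. Violating.
Others bid (4, 16): truth gives 4; no alternative beats it.
Others bid (13, 16): truth gives 1; no alternative beats it.
(Checking all 9 profiles: 4 have a profitable deviation, 5 do not.)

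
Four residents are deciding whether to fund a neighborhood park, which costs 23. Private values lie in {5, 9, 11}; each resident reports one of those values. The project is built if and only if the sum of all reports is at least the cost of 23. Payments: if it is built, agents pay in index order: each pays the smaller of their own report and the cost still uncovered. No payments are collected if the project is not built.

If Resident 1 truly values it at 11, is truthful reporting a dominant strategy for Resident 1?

No

Consider the case where Resident 2 reports 5, Resident 3 reports 5 and Resident 4 reports 5.
Truthful report 11: project built, pays 11, utility 11 - 11 = 0.
Report 9 instead: project built, pays 9, utility 11 - 9 = 2.
Since 2 > 0, reporting 9 is strictly better here, so truthful reporting is not dominant.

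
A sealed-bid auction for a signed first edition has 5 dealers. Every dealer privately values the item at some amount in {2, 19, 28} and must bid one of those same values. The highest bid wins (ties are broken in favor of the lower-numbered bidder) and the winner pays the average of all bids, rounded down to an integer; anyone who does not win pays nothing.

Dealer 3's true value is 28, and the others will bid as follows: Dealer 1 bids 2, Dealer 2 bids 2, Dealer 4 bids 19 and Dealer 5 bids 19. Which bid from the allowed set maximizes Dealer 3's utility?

Bid 2: loses, pays 0, utility 0.
Bid 19: wins, pays 12, utility 28 - 12 = 16.
Bid 28: wins, pays 14, utility 28 - 14 = 14.
The best choice is 19 with utility 16.

19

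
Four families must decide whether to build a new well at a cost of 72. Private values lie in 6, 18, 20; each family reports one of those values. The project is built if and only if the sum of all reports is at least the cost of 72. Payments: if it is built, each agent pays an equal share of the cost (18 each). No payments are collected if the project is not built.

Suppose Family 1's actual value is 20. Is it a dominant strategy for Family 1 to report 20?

Check each profile of the others' reports and compare truth against every alternative report.
Others report (18, 18, 18): truth gives 2, best alternative gives 2.
Others report (18, 18, 20): truth gives 2, best alternative gives 2.
Others report (18, 20, 18): truth gives 2, best alternative gives 2.
Others report (18, 20, 20): truth gives 2, best alternative gives 2.
Others report (20, 18, 18): truth gives 2, best alternative gives 2.
Others report (20, 18, 20): truth gives 2, best alternative gives 2.
(Remaining 21 profiles checked similarly; truth is weakly best in each.)
In every case the truthful report is at least as good as any alternative, so it is a dominant strategy.

Yes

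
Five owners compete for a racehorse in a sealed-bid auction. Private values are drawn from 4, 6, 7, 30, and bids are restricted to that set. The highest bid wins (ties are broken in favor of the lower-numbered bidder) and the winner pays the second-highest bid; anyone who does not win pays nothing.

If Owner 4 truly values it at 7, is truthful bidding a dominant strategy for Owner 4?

Yes

Check each profile of the others' bids and compare truth against every alternative bid.
Others bid (4, 4, 4, 4): truth gives 3, best alternative gives 3.
Others bid (4, 4, 4, 6): truth gives 1, best alternative gives 1.
Others bid (4, 4, 6, 4): truth gives 1, best alternative gives 1.
Others bid (4, 4, 6, 6): truth gives 1, best alternative gives 1.
Others bid (4, 6, 4, 4): truth gives 1, best alternative gives 1.
Others bid (4, 6, 4, 6): truth gives 1, best alternative gives 1.
(Remaining 250 profiles checked similarly; truth is weakly best in each.)
In every case the truthful bid is at least as good as any alternative, so it is a dominant strategy.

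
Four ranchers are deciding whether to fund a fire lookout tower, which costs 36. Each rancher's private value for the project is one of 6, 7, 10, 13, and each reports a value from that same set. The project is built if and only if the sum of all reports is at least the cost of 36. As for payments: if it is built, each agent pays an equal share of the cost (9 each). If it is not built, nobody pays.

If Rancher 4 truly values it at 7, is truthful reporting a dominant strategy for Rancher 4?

No

Consider the case where Rancher 1 reports 6, Rancher 2 reports 10 and Rancher 3 reports 13.
Truthful report 7: project built, pays 9, utility 7 - 9 = -2.
Report 6 instead: project not built, utility 0.
Since 0 > -2, reporting 6 is strictly better here, so truthful reporting is not dominant.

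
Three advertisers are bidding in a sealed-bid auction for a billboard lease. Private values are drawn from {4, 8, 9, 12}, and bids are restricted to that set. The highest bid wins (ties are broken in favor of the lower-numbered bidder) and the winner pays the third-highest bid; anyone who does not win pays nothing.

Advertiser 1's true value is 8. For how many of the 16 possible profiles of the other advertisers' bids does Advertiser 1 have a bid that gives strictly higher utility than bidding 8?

4

Others bid (4, 9): truth gives 0; bid 9 gives 4 > 0. Violating.
Others bid (4, 12): truth gives 0; bid 12 gives 4 > 0. Violating.
Others bid (9, 4): truth gives 0; bid 9 gives 4 > 0. Violating.
Others bid (12, 4): truth gives 0; bid 12 gives 4 > 0. Violating.
Others bid (4, 4): truth gives 4; no alternative beats it.
Others bid (4, 8): truth gives 4; no alternative beats it.
(Checking all 16 profiles: 4 have a profitable deviation, 12 do not.)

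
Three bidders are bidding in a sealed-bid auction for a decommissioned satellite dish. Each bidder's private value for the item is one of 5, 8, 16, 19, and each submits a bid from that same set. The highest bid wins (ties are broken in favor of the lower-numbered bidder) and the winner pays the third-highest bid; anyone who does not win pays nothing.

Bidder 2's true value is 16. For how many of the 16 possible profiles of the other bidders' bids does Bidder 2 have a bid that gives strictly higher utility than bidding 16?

Others bid (5, 19): truth gives 0; bid 19 gives 11 > 0. Violating.
Others bid (8, 19): truth gives 0; bid 19 gives 8 > 0. Violating.
Others bid (16, 5): truth gives 0; bid 19 gives 11 > 0. Violating.
Others bid (16, 8): truth gives 0; bid 19 gives 8 > 0. Violating.
Others bid (5, 5): truth gives 11; no alternative beats it.
Others bid (5, 8): truth gives 11; no alternative beats it.
(Checking all 16 profiles: 4 have a profitable deviation, 12 do not.)

4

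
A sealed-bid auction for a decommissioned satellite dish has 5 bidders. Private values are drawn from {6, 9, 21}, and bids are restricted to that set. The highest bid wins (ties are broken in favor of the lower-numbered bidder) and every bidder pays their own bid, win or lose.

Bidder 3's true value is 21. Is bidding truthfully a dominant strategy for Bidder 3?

No

Consider the case where Bidder 1 bids 6, Bidder 2 bids 6, Bidder 4 bids 6 and Bidder 5 bids 6.
Truthful bid 21: wins, pays 21, utility 21 - 21 = 0.
Bid 9 instead: wins, pays 9, utility 21 - 9 = 12.
Since 12 > 0, bidding 9 is strictly better here, so truthful bidding is not dominant.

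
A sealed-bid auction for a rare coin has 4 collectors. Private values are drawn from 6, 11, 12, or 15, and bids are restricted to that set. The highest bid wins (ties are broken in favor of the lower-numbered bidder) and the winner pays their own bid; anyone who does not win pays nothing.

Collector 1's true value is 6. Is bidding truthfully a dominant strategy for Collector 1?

Check each profile of the others' bids and compare truth against every alternative bid.
Others bid (6, 6, 6): truth gives 0, best alternative gives -5.
Others bid (6, 6, 11): truth gives 0, best alternative gives -5.
Others bid (6, 11, 6): truth gives 0, best alternative gives -5.
Others bid (6, 11, 11): truth gives 0, best alternative gives -5.
Others bid (11, 6, 6): truth gives 0, best alternative gives -5.
Others bid (11, 6, 11): truth gives 0, best alternative gives -5.
(Remaining 58 profiles checked similarly; truth is weakly best in each.)
In every case the truthful bid is at least as good as any alternative, so it is a dominant strategy.

Yes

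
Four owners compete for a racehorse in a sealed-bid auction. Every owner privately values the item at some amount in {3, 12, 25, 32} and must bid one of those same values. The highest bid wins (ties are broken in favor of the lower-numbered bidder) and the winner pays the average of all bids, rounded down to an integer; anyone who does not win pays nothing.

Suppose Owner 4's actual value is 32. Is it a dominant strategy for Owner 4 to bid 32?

No

Consider the case where Owner 1 bids 3, Owner 2 bids 3 and Owner 3 bids 3.
Truthful bid 32: wins, pays 10, utility 32 - 10 = 22.
Bid 12 instead: wins, pays 5, utility 32 - 5 = 27.
Since 27 > 22, bidding 12 is strictly better here, so truthful bidding is not dominant.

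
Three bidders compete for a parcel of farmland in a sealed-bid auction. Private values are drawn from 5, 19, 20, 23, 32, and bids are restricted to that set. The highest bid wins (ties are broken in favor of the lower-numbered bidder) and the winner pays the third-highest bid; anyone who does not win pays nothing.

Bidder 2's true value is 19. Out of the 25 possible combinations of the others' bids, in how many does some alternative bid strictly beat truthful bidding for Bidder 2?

Others bid (5, 20): truth gives 0; bid 20 gives 14 > 0. Violating.
Others bid (5, 23): truth gives 0; bid 23 gives 14 > 0. Violating.
Others bid (5, 32): truth gives 0; bid 32 gives 14 > 0. Violating.
Others bid (19, 5): truth gives 0; bid 20 gives 14 > 0. Violating.
Others bid (5, 5): truth gives 14; no alternative beats it.
Others bid (5, 19): truth gives 14; no alternative beats it.
(Checking all 25 profiles: 6 have a profitable deviation, 19 do not.)

6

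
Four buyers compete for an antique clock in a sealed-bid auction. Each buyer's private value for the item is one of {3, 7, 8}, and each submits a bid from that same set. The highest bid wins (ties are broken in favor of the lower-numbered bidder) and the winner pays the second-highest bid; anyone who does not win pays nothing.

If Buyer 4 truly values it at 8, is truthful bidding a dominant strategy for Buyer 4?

Yes

Check each profile of the others' bids and compare truth against every alternative bid.
Others bid (3, 3, 7): truth gives 1, best alternative gives 0.
Others bid (3, 7, 3): truth gives 1, best alternative gives 0.
Others bid (3, 7, 7): truth gives 1, best alternative gives 0.
Others bid (7, 3, 3): truth gives 1, best alternative gives 0.
Others bid (7, 3, 7): truth gives 1, best alternative gives 0.
Others bid (7, 7, 3): truth gives 1, best alternative gives 0.
(Remaining 21 profiles checked similarly; truth is weakly best in each.)
In every case the truthful bid is at least as good as any alternative, so it is a dominant strategy.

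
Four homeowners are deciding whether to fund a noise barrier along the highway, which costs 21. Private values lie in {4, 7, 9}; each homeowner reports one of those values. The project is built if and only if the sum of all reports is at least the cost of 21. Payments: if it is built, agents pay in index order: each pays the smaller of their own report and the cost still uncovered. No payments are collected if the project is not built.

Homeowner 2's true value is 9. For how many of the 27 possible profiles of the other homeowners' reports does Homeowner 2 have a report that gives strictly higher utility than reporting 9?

Others report (4, 4, 7): truth gives 0; report 7 gives 2 > 0. Violating.
Others report (4, 4, 9): truth gives 0; report 4 gives 5 > 0. Violating.
Others report (4, 7, 4): truth gives 0; report 7 gives 2 > 0. Violating.
Others report (4, 7, 7): truth gives 0; report 4 gives 5 > 0. Violating.
Others report (4, 4, 4): truth gives 0; no alternative beats it.
(Checking all 27 profiles: 26 have a profitable deviation, 1 does not.)

26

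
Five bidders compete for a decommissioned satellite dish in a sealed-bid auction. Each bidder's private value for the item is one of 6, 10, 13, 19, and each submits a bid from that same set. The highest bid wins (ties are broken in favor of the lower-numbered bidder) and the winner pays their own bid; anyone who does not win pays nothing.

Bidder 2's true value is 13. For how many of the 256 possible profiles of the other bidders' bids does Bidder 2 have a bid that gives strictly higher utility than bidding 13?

8

Others bid (6, 6, 6, 6): truth gives 0; bid 10 gives 3 > 0. Violating.
Others bid (6, 6, 6, 10): truth gives 0; bid 10 gives 3 > 0. Violating.
Others bid (6, 6, 10, 6): truth gives 0; bid 10 gives 3 > 0. Violating.
Others bid (6, 6, 10, 10): truth gives 0; bid 10 gives 3 > 0. Violating.
Others bid (6, 6, 6, 13): truth gives 0; no alternative beats it.
Others bid (6, 6, 6, 19): truth gives 0; no alternative beats it.
(Checking all 256 profiles: 8 have a profitable deviation, 248 do not.)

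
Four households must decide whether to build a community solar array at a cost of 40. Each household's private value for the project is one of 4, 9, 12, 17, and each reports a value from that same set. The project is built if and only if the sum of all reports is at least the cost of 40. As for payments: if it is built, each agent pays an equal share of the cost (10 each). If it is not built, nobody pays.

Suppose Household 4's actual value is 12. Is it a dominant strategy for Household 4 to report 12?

Consider the case where Household 1 reports 4, Household 2 reports 4 and Household 3 reports 17.
Truthful report 12: project not built, utility 0.
Report 17 instead: project built, pays 10, utility 12 - 10 = 2.
Since 2 > 0, reporting 17 is strictly better here, so truthful reporting is not dominant.

No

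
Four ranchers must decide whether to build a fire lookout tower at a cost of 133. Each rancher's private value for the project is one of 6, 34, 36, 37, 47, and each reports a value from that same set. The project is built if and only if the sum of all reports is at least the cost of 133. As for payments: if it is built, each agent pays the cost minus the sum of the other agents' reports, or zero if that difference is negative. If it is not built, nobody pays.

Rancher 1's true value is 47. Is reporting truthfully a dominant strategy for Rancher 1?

Check each profile of the others' reports and compare truth against every alternative report.
Others report (6, 37, 47): truth gives 4, best alternative gives 0.
Others report (6, 47, 37): truth gives 4, best alternative gives 0.
Others report (37, 6, 47): truth gives 4, best alternative gives 0.
Others report (37, 47, 6): truth gives 4, best alternative gives 0.
Others report (47, 6, 37): truth gives 4, best alternative gives 0.
Others report (47, 37, 6): truth gives 4, best alternative gives 0.
(Remaining 119 profiles checked similarly; truth is weakly best in each.)
In every case the truthful report is at least as good as any alternative, so it is a dominant strategy.

Yes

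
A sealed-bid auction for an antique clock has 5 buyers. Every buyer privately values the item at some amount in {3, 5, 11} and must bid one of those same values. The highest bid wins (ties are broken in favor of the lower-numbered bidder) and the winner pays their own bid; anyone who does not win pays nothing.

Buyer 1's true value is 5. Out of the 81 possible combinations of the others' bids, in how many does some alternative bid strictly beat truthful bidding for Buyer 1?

Others bid (3, 3, 3, 3): truth gives 0; bid 3 gives 2 > 0. Violating.
Others bid (3, 3, 3, 5): truth gives 0; no alternative beats it.
Others bid (3, 3, 3, 11): truth gives 0; no alternative beats it.
(Checking all 81 profiles: 1 has a profitable deviation, 80 do not.)

1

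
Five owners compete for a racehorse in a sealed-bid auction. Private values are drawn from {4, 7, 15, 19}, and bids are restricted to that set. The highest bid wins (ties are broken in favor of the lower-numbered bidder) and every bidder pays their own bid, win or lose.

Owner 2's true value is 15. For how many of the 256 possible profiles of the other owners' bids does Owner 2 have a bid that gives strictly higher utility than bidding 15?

210

Others bid (4, 4, 4, 4): truth gives 0; bid 7 gives 8 > 0. Violating.
Others bid (4, 4, 4, 7): truth gives 0; bid 7 gives 8 > 0. Violating.
Others bid (4, 4, 4, 19): truth gives -15; bid 4 gives -4 > -15. Violating.
Others bid (4, 4, 7, 4): truth gives 0; bid 7 gives 8 > 0. Violating.
Others bid (4, 4, 4, 15): truth gives 0; no alternative beats it.
Others bid (4, 4, 7, 15): truth gives 0; no alternative beats it.
(Checking all 256 profiles: 210 have a profitable deviation, 46 do not.)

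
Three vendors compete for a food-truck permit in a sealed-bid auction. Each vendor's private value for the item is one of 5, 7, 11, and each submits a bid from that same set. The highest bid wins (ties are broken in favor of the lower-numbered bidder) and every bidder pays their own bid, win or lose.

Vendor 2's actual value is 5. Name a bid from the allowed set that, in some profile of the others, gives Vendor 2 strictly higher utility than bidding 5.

7

Suppose Vendor 1 bids 5 and Vendor 3 bids 5.
Bid 5: loses but pays 5, utility -5.
Bid 7: wins, pays 7, utility 5 - 7 = -2.
So bidding 7 beats truth here (-2 > -5).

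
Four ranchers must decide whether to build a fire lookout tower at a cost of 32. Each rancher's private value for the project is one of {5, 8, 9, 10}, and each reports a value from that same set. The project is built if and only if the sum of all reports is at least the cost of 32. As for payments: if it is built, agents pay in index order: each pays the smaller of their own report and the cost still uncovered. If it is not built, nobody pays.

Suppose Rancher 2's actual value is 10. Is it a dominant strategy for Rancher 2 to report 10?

No

Consider the case where Rancher 1 reports 5, Rancher 3 reports 8 and Rancher 4 reports 10.
Truthful report 10: project built, pays 10, utility 10 - 10 = 0.
Report 9 instead: project built, pays 9, utility 10 - 9 = 1.
Since 1 > 0, reporting 9 is strictly better here, so truthful reporting is not dominant.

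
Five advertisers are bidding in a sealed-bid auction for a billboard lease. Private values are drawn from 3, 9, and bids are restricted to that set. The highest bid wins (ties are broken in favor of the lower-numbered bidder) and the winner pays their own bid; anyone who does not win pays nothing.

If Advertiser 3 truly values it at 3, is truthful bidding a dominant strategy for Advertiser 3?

Yes

Check each profile of the others' bids and compare truth against every alternative bid.
Others bid (3, 3, 3, 3): truth gives 0, best alternative gives -6.
Others bid (3, 3, 3, 9): truth gives 0, best alternative gives -6.
Others bid (3, 3, 9, 3): truth gives 0, best alternative gives -6.
Others bid (3, 3, 9, 9): truth gives 0, best alternative gives -6.
Others bid (3, 9, 3, 3): truth gives 0, best alternative gives 0.
Others bid (3, 9, 3, 9): truth gives 0, best alternative gives 0.
(Remaining 10 profiles checked similarly; truth is weakly best in each.)
In every case the truthful bid is at least as good as any alternative, so it is a dominant strategy.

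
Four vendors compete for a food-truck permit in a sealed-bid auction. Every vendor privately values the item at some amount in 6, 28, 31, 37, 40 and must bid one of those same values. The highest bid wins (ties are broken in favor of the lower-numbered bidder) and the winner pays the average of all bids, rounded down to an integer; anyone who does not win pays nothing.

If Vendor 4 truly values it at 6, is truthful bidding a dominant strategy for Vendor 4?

Check each profile of the others' bids and compare truth against every alternative bid.
Others bid (6, 6, 6): truth gives 0, best alternative gives -5.
Others bid (6, 6, 28): truth gives 0, best alternative gives 0.
Others bid (6, 6, 31): truth gives 0, best alternative gives 0.
Others bid (6, 6, 37): truth gives 0, best alternative gives 0.
Others bid (6, 6, 40): truth gives 0, best alternative gives 0.
Others bid (6, 28, 6): truth gives 0, best alternative gives 0.
(Remaining 119 profiles checked similarly; truth is weakly best in each.)
In every case the truthful bid is at least as good as any alternative, so it is a dominant strategy.

Yes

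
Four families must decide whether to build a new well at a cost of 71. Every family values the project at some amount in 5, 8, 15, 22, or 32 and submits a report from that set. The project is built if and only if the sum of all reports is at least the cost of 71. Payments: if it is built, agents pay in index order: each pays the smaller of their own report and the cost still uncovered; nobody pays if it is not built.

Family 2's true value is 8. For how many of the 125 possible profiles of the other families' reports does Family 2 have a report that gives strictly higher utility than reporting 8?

Others report (5, 32, 32): truth gives 0; report 5 gives 3 > 0. Violating.
Others report (8, 32, 32): truth gives 0; report 5 gives 3 > 0. Violating.
Others report (15, 22, 32): truth gives 0; report 5 gives 3 > 0. Violating.
Others report (15, 32, 22): truth gives 0; report 5 gives 3 > 0. Violating.
Others report (5, 5, 5): truth gives 0; no alternative beats it.
Others report (5, 5, 8): truth gives 0; no alternative beats it.
(Checking all 125 profiles: 23 have a profitable deviation, 102 do not.)

23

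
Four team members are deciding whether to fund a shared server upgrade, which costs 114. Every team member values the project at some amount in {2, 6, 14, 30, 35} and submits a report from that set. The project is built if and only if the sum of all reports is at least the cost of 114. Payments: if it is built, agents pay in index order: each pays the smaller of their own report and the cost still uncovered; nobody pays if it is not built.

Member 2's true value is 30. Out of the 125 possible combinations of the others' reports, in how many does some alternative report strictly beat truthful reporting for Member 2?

Others report (30, 35, 35): truth gives 0; report 14 gives 16 > 0. Violating.
Others report (35, 30, 35): truth gives 0; report 14 gives 16 > 0. Violating.
Others report (35, 35, 30): truth gives 0; report 14 gives 16 > 0. Violating.
Others report (35, 35, 35): truth gives 0; report 14 gives 16 > 0. Violating.
Others report (2, 2, 2): truth gives 0; no alternative beats it.
Others report (2, 2, 6): truth gives 0; no alternative beats it.
(Checking all 125 profiles: 4 have a profitable deviation, 121 do not.)

4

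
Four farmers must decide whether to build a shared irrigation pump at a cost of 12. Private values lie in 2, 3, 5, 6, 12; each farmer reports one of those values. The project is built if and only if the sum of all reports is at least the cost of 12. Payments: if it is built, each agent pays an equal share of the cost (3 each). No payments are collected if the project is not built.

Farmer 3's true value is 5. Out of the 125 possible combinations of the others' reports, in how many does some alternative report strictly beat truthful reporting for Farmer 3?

1

Others report (2, 2, 2): truth gives 0; report 6 gives 2 > 0. Violating.
Others report (2, 2, 3): truth gives 2; no alternative beats it.
Others report (2, 2, 5): truth gives 2; no alternative beats it.
(Checking all 125 profiles: 1 has a profitable deviation, 124 do not.)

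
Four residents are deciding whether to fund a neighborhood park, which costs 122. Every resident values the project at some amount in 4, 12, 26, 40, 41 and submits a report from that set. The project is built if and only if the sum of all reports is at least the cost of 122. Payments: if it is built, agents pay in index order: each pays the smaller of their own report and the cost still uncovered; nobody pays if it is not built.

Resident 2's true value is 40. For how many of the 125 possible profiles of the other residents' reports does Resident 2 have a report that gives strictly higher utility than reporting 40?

Others report (26, 40, 40): truth gives 0; report 26 gives 14 > 0. Violating.
Others report (26, 40, 41): truth gives 0; report 26 gives 14 > 0. Violating.
Others report (26, 41, 40): truth gives 0; report 26 gives 14 > 0. Violating.
Others report (26, 41, 41): truth gives 0; report 26 gives 14 > 0. Violating.
Others report (4, 4, 4): truth gives 0; no alternative beats it.
Others report (4, 4, 12): truth gives 0; no alternative beats it.
(Checking all 125 profiles: 20 have a profitable deviation, 105 do not.)

20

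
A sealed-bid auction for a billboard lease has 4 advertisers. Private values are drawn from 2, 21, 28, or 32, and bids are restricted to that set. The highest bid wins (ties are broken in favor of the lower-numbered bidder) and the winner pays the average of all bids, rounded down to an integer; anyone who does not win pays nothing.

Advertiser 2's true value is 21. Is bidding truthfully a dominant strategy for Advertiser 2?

No

Consider the case where Advertiser 1 bids 2, Advertiser 3 bids 2 and Advertiser 4 bids 28.
Truthful bid 21: loses, pays 0, utility 0.
Bid 28 instead: wins, pays 15, utility 21 - 15 = 6.
Since 6 > 0, bidding 28 is strictly better here, so truthful bidding is not dominant.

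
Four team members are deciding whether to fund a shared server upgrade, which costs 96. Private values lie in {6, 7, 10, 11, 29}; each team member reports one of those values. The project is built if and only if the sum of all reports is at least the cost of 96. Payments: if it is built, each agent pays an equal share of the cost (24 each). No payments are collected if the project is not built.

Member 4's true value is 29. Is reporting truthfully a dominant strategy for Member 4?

Yes

Check each profile of the others' reports and compare truth against every alternative report.
Others report (10, 29, 29): truth gives 5, best alternative gives 0.
Others report (11, 29, 29): truth gives 5, best alternative gives 0.
Others report (29, 10, 29): truth gives 5, best alternative gives 0.
Others report (29, 11, 29): truth gives 5, best alternative gives 0.
Others report (29, 29, 10): truth gives 5, best alternative gives 0.
Others report (29, 29, 11): truth gives 5, best alternative gives 0.
(Remaining 119 profiles checked similarly; truth is weakly best in each.)
In every case the truthful report is at least as good as any alternative, so it is a dominant strategy.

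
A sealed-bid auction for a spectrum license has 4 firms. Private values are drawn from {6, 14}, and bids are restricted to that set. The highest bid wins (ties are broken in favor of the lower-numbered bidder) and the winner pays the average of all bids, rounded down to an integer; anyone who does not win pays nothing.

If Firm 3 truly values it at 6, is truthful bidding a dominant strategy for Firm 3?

Yes

Check each profile of the others' bids and compare truth against every alternative bid.
Others bid (6, 6, 14): truth gives 0, best alternative gives -4.
Others bid (6, 6, 6): truth gives 0, best alternative gives -2.
Others bid (6, 14, 6): truth gives 0, best alternative gives 0.
Others bid (6, 14, 14): truth gives 0, best alternative gives 0.
Others bid (14, 6, 6): truth gives 0, best alternative gives 0.
Others bid (14, 6, 14): truth gives 0, best alternative gives 0.
(Remaining 2 profiles checked similarly; truth is weakly best in each.)
In every case the truthful bid is at least as good as any alternative, so it is a dominant strategy.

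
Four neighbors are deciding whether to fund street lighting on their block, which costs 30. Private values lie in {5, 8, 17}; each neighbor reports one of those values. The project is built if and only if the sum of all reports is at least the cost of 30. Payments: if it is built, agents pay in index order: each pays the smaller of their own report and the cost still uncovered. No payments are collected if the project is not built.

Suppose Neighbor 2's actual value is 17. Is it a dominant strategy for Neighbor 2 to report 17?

Consider the case where Neighbor 1 reports 5, Neighbor 3 reports 5 and Neighbor 4 reports 17.
Truthful report 17: project built, pays 17, utility 17 - 17 = 0.
Report 5 instead: project built, pays 5, utility 17 - 5 = 12.
Since 12 > 0, reporting 5 is strictly better here, so truthful reporting is not dominant.

No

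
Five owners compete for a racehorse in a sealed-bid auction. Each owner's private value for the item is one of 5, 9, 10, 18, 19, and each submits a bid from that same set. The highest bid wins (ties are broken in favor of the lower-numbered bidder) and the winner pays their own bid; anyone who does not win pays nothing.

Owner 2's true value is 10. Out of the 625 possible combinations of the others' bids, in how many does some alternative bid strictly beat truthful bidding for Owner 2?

8

Others bid (5, 5, 5, 5): truth gives 0; bid 9 gives 1 > 0. Violating.
Others bid (5, 5, 5, 9): truth gives 0; bid 9 gives 1 > 0. Violating.
Others bid (5, 5, 9, 5): truth gives 0; bid 9 gives 1 > 0. Violating.
Others bid (5, 5, 9, 9): truth gives 0; bid 9 gives 1 > 0. Violating.
Others bid (5, 5, 5, 10): truth gives 0; no alternative beats it.
Others bid (5, 5, 5, 18): truth gives 0; no alternative beats it.
(Checking all 625 profiles: 8 have a profitable deviation, 617 do not.)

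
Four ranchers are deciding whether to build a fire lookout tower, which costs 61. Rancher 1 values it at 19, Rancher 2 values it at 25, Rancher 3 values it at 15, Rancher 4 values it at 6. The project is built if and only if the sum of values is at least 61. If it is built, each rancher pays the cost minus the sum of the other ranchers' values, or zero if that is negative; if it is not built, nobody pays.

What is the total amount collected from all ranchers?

Total value 65 ≥ cost 61, so it is built.
Rancher 1: others sum to 46; max(0, 61 - 46) = 15.
Rancher 2: others sum to 40; max(0, 61 - 40) = 21.
Rancher 3: others sum to 50; max(0, 61 - 50) = 11.
Rancher 4: others sum to 59; max(0, 61 - 59) = 2.
Total collected = 15 + 21 + 11 + 2 = 49.

49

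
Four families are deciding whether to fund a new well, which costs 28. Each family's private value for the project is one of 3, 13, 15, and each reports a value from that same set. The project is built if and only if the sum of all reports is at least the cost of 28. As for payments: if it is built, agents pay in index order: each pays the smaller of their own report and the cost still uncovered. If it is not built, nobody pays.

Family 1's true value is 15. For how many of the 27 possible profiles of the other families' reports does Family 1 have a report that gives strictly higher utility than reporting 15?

26

Others report (3, 3, 13): truth gives 0; report 13 gives 2 > 0. Violating.
Others report (3, 3, 15): truth gives 0; report 13 gives 2 > 0. Violating.
Others report (3, 13, 3): truth gives 0; report 13 gives 2 > 0. Violating.
Others report (3, 13, 13): truth gives 0; report 3 gives 12 > 0. Violating.
Others report (3, 3, 3): truth gives 0; no alternative beats it.
(Checking all 27 profiles: 26 have a profitable deviation, 1 does not.)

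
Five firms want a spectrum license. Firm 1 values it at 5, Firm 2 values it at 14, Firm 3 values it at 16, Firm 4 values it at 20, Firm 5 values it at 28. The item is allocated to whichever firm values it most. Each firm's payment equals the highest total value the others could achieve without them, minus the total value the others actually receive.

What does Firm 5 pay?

20

Firm 5 has the highest value and receives the item.
Without Firm 5, the item would go to the next-highest value, 20, so the others could achieve 20.
With Firm 5 present and winning, the others receive nothing, so their total is 0.
Payment = 20 - 0 = 20.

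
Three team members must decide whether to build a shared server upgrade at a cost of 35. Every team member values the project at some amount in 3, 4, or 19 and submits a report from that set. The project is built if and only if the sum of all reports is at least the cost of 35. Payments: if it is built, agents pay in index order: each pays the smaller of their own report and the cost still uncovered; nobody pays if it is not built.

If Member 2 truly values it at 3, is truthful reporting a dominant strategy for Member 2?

Check each profile of the others' reports and compare truth against every alternative report.
Others report (19, 19): truth gives 0, best alternative gives -1.
Others report (3, 3): truth gives 0, best alternative gives 0.
Others report (3, 4): truth gives 0, best alternative gives 0.
Others report (3, 19): truth gives 0, best alternative gives 0.
Others report (4, 3): truth gives 0, best alternative gives 0.
Others report (4, 4): truth gives 0, best alternative gives 0.
(Remaining 3 profiles checked similarly; truth is weakly best in each.)
In every case the truthful report is at least as good as any alternative, so it is a dominant strategy.

Yes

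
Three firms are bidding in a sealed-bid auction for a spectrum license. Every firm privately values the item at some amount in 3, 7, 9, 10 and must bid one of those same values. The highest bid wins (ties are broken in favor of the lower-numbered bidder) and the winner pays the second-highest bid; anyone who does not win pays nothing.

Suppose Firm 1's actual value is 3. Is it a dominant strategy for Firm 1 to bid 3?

Yes

Check each profile of the others' bids and compare truth against every alternative bid.
Others bid (3, 7): truth gives 0, best alternative gives -4.
Others bid (7, 3): truth gives 0, best alternative gives -4.
Others bid (7, 7): truth gives 0, best alternative gives -4.
Others bid (3, 3): truth gives 0, best alternative gives 0.
Others bid (3, 9): truth gives 0, best alternative gives 0.
Others bid (3, 10): truth gives 0, best alternative gives 0.
(Remaining 10 profiles checked similarly; truth is weakly best in each.)
In every case the truthful bid is at least as good as any alternative, so it is a dominant strategy.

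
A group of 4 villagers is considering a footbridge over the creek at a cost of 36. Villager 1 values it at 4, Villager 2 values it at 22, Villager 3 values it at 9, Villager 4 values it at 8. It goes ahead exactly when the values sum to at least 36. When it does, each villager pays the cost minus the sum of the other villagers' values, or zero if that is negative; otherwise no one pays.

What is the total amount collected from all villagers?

Total value 43 ≥ cost 36, so it is built.
Villager 1: others sum to 39; max(0, 36 - 39) = 0.
Villager 2: others sum to 21; max(0, 36 - 21) = 15.
Villager 3: others sum to 34; max(0, 36 - 34) = 2.
Villager 4: others sum to 35; max(0, 36 - 35) = 1.
Total collected = 0 + 15 + 2 + 1 = 18.

18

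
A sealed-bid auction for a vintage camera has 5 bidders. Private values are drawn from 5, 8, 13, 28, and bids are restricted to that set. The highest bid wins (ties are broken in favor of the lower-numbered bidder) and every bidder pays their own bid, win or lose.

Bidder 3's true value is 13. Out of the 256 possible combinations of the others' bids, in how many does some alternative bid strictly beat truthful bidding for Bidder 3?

Others bid (5, 5, 5, 5): truth gives 0; bid 8 gives 5 > 0. Violating.
Others bid (5, 5, 5, 8): truth gives 0; bid 8 gives 5 > 0. Violating.
Others bid (5, 5, 5, 28): truth gives -13; bid 5 gives -5 > -13. Violating.
Others bid (5, 5, 8, 5): truth gives 0; bid 8 gives 5 > 0. Violating.
Others bid (5, 5, 5, 13): truth gives 0; no alternative beats it.
Others bid (5, 5, 8, 13): truth gives 0; no alternative beats it.
(Checking all 256 profiles: 224 have a profitable deviation, 32 do not.)

224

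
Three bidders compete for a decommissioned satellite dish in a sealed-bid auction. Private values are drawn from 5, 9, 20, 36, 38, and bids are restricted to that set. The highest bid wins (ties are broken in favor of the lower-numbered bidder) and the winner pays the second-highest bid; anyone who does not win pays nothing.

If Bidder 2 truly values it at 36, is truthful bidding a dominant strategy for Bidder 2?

Yes

Check each profile of the others' bids and compare truth against every alternative bid.
Others bid (5, 5): truth gives 31, best alternative gives 31.
Others bid (5, 9): truth gives 27, best alternative gives 27.
Others bid (9, 5): truth gives 27, best alternative gives 27.
Others bid (9, 9): truth gives 27, best alternative gives 27.
Others bid (5, 20): truth gives 16, best alternative gives 16.
Others bid (9, 20): truth gives 16, best alternative gives 16.
(Remaining 19 profiles checked similarly; truth is weakly best in each.)
In every case the truthful bid is at least as good as any alternative, so it is a dominant strategy.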